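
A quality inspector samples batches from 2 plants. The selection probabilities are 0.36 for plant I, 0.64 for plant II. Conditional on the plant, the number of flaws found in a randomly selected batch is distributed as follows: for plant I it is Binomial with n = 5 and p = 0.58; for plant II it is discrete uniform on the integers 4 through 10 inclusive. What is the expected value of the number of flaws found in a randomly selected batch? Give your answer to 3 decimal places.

5.524

Component means — I: 2.9; II: 7.
E[X] = 0.36·2.9 + 0.64·7 = 5.524.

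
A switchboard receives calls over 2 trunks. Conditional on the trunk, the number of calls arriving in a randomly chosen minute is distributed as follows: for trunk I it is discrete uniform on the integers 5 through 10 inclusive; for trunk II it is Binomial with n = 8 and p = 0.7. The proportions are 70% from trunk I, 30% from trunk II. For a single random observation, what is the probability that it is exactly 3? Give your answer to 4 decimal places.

0.0140

Conditional on each trunk, P(X = 3): I: 0; II: 0.0466754.
By total probability, P(X = 3) = 0.7·0 + 0.3·0.0466754 = 0.0140026.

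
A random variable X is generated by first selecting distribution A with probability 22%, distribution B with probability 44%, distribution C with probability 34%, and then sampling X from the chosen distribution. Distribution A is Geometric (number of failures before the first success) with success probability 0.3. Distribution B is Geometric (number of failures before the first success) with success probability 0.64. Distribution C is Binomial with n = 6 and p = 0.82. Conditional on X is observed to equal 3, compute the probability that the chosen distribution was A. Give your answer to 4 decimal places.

0.3927

Likelihoods P(X=3 | ·): A: 0.1029; B: 0.0298598; C: 0.0643116.
Posterior ∝ prior × likelihood. Numerator for A: 0.22·0.1029 = 0.022638.
Normalizing constant: 0.22·0.1029 + 0.44·0.0298598 + 0.34·0.0643116 = 0.0576423.
P(A | observation) = 0.022638 / 0.0576423 = 0.392733.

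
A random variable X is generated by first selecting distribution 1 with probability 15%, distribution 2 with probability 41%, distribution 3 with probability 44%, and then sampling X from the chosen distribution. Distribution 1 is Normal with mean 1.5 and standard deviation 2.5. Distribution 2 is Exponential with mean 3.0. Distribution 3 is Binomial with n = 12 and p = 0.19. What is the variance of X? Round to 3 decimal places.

Per component, 1: μ=1.5, E[X²]=8.5; 2: μ=3, E[X²]=18; 3: μ=2.28, E[X²]=7.0452.
E[X] = 0.15·1.5 + 0.41·3 + 0.44·2.28 = 2.4582.
E[X²] = 0.15·8.5 + 0.41·18 + 0.44·7.0452 = 11.7549.
Var(X) = E[X²] − (E[X])² = 11.7549 − 6.04275 = 5.71214.

5.712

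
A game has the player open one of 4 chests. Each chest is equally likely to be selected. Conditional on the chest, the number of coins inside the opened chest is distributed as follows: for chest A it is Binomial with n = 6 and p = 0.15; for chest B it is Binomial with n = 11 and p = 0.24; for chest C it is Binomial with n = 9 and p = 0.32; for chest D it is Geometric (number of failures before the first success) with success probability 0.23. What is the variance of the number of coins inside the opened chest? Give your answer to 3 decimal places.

Per component, A: μ=0.9, E[X²]=1.575; B: μ=2.64, E[X²]=8.976; C: μ=2.88, E[X²]=10.2528; D: μ=3.34783, E[X²]=25.7637.
E[X] = 0.25·0.9 + 0.25·2.64 + 0.25·2.88 + 0.25·3.34783 = 2.44196.
E[X²] = 0.25·1.575 + 0.25·8.976 + 0.25·10.2528 + 0.25·25.7637 = 11.6419.
Var(X) = E[X²] − (E[X])² = 11.6419 − 5.96315 = 5.67872.

5.679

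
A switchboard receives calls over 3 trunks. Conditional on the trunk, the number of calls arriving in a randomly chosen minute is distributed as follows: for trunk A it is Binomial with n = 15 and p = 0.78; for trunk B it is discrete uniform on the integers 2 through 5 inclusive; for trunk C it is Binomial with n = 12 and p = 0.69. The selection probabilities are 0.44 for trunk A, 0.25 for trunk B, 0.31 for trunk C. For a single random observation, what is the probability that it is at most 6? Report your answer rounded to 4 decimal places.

0.2924

Conditional on each trunk, P(X ≤ 6): A: 0.00162351; B: 1; C: 0.134339.
By total probability, P(X ≤ 6) = 0.44·0.00162351 + 0.25·1 + 0.31·0.134339 = 0.292359.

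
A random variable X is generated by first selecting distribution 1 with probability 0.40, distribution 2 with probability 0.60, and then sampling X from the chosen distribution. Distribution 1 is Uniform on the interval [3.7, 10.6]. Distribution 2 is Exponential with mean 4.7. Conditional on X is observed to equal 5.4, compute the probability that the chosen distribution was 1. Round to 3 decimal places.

Likelihoods f(5.4 | ·): 1: 0.144928; 2: 0.0674412.
Posterior ∝ prior × likelihood. Numerator for 1: 0.4·0.144928 = 0.057971.
Normalizing constant: 0.4·0.144928 + 0.6·0.0674412 = 0.0984358.
P(1 | observation) = 0.057971 / 0.0984358 = 0.588922.

0.589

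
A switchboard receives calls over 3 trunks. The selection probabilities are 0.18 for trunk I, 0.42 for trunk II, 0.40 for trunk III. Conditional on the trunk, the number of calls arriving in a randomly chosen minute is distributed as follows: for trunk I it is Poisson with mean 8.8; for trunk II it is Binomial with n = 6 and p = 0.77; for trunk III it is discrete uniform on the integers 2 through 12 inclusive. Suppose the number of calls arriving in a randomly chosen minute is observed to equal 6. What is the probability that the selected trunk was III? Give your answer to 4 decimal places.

Likelihoods P(X=6 | ·): I: 0.0972237; II: 0.208422; III: 0.0909091.
Posterior ∝ prior × likelihood. Numerator for III: 0.4·0.0909091 = 0.0363636.
Normalizing constant: 0.18·0.0972237 + 0.42·0.208422 + 0.4·0.0909091 = 0.141401.
P(III | observation) = 0.0363636 / 0.141401 = 0.257166.

0.2572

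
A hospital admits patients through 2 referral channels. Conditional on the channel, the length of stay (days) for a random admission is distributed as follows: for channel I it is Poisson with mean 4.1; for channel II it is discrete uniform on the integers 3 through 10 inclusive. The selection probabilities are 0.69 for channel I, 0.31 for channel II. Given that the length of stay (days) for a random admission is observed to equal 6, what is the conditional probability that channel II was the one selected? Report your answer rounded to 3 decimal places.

0.339

Likelihoods P(X=6 | ·): I: 0.109336; II: 0.125.
Posterior ∝ prior × likelihood. Numerator for II: 0.31·0.125 = 0.03875.
Normalizing constant: 0.69·0.109336 + 0.31·0.125 = 0.114192.
P(II | observation) = 0.03875 / 0.114192 = 0.339341.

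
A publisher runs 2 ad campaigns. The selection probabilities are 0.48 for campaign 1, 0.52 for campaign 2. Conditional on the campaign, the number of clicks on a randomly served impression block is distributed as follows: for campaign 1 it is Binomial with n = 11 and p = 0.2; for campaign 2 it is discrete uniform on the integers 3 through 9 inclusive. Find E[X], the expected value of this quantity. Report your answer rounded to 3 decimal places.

4.176

Component means — 1: 2.2; 2: 6.
E[X] = 0.48·2.2 + 0.52·6 = 4.176.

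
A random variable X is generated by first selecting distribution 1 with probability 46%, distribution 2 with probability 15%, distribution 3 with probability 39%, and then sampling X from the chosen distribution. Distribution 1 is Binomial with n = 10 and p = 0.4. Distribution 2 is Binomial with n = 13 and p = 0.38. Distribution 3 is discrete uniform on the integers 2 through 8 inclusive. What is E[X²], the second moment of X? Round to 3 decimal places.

23.894

For each component E[X²] = Var + (mean)², giving 1: 18.4; 2: 27.4664; 3: 29.
Overall E[X²] = 0.46·18.4 + 0.15·27.4664 + 0.39·29 = 23.894.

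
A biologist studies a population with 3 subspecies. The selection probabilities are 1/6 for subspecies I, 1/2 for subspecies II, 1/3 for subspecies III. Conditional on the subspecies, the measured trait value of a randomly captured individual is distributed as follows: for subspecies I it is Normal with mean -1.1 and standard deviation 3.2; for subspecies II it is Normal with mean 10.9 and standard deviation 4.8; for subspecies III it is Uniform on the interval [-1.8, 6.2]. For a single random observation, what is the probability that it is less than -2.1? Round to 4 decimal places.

0.0646

Conditional on each subspecies, P(X < -2.1): I: 0.37733; II: 0.0033811; III: 0.
By total probability, P(X < -2.1) = 0.166667·0.37733 + 0.5·0.0033811 + 0.333333·0 = 0.0645789.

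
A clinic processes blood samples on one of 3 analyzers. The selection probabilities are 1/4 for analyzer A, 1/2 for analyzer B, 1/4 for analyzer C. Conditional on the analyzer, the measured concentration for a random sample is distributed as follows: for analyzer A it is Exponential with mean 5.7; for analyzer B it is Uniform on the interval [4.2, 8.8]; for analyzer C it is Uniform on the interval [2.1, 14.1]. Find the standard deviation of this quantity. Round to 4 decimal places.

Per component, A: μ=5.7, E[X²]=64.98; B: μ=6.5, E[X²]=44.0133; C: μ=8.1, E[X²]=77.61.
E[X] = 0.25·5.7 + 0.5·6.5 + 0.25·8.1 = 6.7.
E[X²] = 0.25·64.98 + 0.5·44.0133 + 0.25·77.61 = 57.6542.
Var(X) = E[X²] − (E[X])² = 57.6542 − 44.89 = 12.7642.
SD(X) = √12.7642 = 3.5727.

3.5727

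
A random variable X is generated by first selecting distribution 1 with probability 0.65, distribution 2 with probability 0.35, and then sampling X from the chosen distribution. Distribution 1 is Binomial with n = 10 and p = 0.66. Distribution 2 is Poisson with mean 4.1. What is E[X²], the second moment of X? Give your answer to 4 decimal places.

37.0911

For each component E[X²] = Var + (mean)², giving 1: 45.804; 2: 20.91.
Overall E[X²] = 0.65·45.804 + 0.35·20.91 = 37.0911.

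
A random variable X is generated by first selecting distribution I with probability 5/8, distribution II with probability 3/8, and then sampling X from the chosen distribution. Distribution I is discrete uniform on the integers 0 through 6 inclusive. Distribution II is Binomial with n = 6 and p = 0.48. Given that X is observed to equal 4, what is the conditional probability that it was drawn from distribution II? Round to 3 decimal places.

Likelihoods P(X=4 | ·): I: 0.142857; II: 0.215309.
Posterior ∝ prior × likelihood. Numerator for II: 0.375·0.215309 = 0.080741.
Normalizing constant: 0.625·0.142857 + 0.375·0.215309 = 0.170027.
P(II | observation) = 0.080741 / 0.170027 = 0.474872.

0.475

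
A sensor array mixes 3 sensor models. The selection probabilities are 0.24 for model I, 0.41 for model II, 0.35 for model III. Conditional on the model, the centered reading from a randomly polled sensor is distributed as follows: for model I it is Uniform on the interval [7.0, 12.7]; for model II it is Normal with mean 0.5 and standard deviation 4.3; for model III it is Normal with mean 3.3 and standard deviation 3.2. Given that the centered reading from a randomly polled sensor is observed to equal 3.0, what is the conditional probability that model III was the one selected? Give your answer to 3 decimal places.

0.575

Likelihoods f(3.0 | ·): I: 0; II: 0.0783504; III: 0.124123.
Posterior ∝ prior × likelihood. Numerator for III: 0.35·0.124123 = 0.043443.
Normalizing constant: 0.24·0 + 0.41·0.0783504 + 0.35·0.124123 = 0.0755667.
P(III | observation) = 0.043443 / 0.0755667 = 0.574896.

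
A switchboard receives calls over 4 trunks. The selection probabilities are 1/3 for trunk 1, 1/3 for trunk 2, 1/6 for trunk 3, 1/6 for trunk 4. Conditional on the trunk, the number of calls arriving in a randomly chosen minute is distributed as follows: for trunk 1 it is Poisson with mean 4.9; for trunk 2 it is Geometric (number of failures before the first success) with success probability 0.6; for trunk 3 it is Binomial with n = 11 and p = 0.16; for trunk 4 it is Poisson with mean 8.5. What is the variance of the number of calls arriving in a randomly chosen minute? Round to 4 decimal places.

Per component, 1: μ=4.9, E[X²]=28.91; 2: μ=0.666667, E[X²]=1.55556; 3: μ=1.76, E[X²]=4.576; 4: μ=8.5, E[X²]=80.75.
E[X] = 0.333333·4.9 + 0.333333·0.666667 + 0.166667·1.76 + 0.166667·8.5 = 3.56556.
E[X²] = 0.333333·28.91 + 0.333333·1.55556 + 0.166667·4.576 + 0.166667·80.75 = 24.3762.
Var(X) = E[X²] − (E[X])² = 24.3762 − 12.7132 = 11.663.

11.6630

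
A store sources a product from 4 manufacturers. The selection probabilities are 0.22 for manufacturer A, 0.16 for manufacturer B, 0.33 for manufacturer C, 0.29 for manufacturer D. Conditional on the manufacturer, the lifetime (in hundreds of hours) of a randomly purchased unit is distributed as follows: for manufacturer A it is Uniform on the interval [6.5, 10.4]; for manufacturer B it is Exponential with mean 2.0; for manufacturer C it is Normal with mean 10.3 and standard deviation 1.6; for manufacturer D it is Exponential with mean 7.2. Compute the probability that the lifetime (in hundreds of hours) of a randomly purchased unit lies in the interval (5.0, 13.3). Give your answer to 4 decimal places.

Conditional on each manufacturer, P(5.0 < X < 13.3): A: 1; B: 0.080791; C: 0.969141; D: 0.341677.
By total probability, P(5.0 < X < 13.3) = 0.22·1 + 0.16·0.080791 + 0.33·0.969141 + 0.29·0.341677 = 0.65183.

0.6518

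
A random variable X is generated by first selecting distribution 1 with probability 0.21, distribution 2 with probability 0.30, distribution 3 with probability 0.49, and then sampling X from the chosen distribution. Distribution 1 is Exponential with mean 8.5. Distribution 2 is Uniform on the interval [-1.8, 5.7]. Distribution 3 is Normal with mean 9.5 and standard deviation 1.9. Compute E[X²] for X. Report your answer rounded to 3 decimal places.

For each component E[X²] = Var + (mean)², giving 1: 144.5; 2: 8.49; 3: 93.86.
Overall E[X²] = 0.21·144.5 + 0.3·8.49 + 0.49·93.86 = 78.8834.

78.883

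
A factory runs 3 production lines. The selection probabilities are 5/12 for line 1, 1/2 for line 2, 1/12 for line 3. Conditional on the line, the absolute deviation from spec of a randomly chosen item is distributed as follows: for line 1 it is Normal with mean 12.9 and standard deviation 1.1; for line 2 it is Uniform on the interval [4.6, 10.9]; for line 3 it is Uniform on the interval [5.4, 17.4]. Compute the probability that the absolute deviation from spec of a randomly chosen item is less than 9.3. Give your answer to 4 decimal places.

0.4003

Conditional on each line, P(X < 9.3): 1: 0.000532576; 2: 0.746032; 3: 0.325.
By total probability, P(X < 9.3) = 0.416667·0.000532576 + 0.5·0.746032 + 0.0833333·0.325 = 0.400321.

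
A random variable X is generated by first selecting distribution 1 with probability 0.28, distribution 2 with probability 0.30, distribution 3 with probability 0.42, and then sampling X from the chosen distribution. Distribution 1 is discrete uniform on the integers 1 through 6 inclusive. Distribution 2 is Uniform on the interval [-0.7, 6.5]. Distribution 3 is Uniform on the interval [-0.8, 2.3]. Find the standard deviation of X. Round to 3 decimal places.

Per component, 1: μ=3.5, E[X²]=15.1667; 2: μ=2.9, E[X²]=12.73; 3: μ=0.75, E[X²]=1.36333.
E[X] = 0.28·3.5 + 0.3·2.9 + 0.42·0.75 = 2.165.
E[X²] = 0.28·15.1667 + 0.3·12.73 + 0.42·1.36333 = 8.63827.
Var(X) = E[X²] − (E[X])² = 8.63827 − 4.68722 = 3.95104.
SD(X) = √3.95104 = 1.98772.

1.988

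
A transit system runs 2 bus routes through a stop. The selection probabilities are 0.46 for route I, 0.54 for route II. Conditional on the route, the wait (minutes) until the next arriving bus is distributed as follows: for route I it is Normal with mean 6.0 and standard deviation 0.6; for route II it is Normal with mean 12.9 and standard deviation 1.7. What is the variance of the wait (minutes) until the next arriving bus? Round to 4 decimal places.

Per component, I: μ=6, E[X²]=36.36; II: μ=12.9, E[X²]=169.3.
E[X] = 0.46·6 + 0.54·12.9 = 9.726.
E[X²] = 0.46·36.36 + 0.54·169.3 = 108.148.
Var(X) = E[X²] − (E[X])² = 108.148 − 94.5951 = 13.5525.

13.5525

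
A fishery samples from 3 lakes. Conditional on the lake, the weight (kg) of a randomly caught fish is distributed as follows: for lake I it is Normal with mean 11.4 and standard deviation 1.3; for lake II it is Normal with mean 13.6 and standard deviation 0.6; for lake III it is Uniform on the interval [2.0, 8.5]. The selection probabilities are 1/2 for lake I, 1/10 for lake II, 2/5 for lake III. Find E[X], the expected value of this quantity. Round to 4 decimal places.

Component means — I: 11.4; II: 13.6; III: 5.25.
E[X] = 0.5·11.4 + 0.1·13.6 + 0.4·5.25 = 9.16.

9.1600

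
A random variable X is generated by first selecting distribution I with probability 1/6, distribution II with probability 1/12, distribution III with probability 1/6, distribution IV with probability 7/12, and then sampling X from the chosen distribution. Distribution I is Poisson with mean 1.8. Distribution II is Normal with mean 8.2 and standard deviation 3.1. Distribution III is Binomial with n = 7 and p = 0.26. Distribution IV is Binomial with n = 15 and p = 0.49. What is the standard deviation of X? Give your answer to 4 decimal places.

3.2633

Per component, I: μ=1.8, E[X²]=5.04; II: μ=8.2, E[X²]=76.85; III: μ=1.82, E[X²]=4.6592; IV: μ=7.35, E[X²]=57.771.
E[X] = 0.166667·1.8 + 0.0833333·8.2 + 0.166667·1.82 + 0.583333·7.35 = 5.57417.
E[X²] = 0.166667·5.04 + 0.0833333·76.85 + 0.166667·4.6592 + 0.583333·57.771 = 41.7204.
Var(X) = E[X²] − (E[X])² = 41.7204 − 31.0713 = 10.6491.
SD(X) = √10.6491 = 3.2633.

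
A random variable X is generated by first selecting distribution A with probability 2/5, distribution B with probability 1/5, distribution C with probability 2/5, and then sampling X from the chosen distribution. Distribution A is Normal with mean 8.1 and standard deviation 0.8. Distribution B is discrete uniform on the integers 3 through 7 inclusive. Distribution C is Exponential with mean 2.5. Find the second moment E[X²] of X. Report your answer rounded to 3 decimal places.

36.900

For each component E[X²] = Var + (mean)², giving A: 66.25; B: 27; C: 12.5.
Overall E[X²] = 0.4·66.25 + 0.2·27 + 0.4·12.5 = 36.9.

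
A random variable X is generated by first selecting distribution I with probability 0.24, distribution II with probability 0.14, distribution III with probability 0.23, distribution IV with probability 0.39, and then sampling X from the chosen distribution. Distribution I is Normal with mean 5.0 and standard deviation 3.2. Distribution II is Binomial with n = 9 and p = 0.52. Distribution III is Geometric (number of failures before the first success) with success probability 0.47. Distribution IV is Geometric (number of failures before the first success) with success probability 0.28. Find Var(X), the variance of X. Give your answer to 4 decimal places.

9.1248

Per component, I: μ=5, E[X²]=35.24; II: μ=4.68, E[X²]=24.1488; III: μ=1.12766, E[X²]=3.67089; IV: μ=2.57143, E[X²]=15.7959.
E[X] = 0.24·5 + 0.14·4.68 + 0.23·1.12766 + 0.39·2.57143 = 3.11742.
E[X²] = 0.24·35.24 + 0.14·24.1488 + 0.23·3.67089 + 0.39·15.7959 = 18.8431.
Var(X) = E[X²] − (E[X])² = 18.8431 − 9.7183 = 9.12485.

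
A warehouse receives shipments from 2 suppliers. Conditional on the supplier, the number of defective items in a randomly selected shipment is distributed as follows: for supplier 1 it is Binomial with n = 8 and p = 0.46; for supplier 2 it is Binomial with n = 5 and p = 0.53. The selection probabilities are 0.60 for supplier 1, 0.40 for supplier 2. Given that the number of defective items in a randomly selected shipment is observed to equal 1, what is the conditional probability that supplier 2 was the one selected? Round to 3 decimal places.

0.636

Likelihoods P(X=1 | ·): 1: 0.0492724; 2: 0.129312.
Posterior ∝ prior × likelihood. Numerator for 2: 0.4·0.129312 = 0.0517246.
Normalizing constant: 0.6·0.0492724 + 0.4·0.129312 = 0.0812881.
P(2 | observation) = 0.0517246 / 0.0812881 = 0.636312.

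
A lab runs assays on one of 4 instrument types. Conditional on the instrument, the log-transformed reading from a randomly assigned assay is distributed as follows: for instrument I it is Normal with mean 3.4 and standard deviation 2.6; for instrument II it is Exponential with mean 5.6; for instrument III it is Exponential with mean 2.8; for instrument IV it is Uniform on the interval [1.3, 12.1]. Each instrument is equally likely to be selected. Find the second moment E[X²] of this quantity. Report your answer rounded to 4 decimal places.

For each component E[X²] = Var + (mean)², giving I: 18.32; II: 62.72; III: 15.68; IV: 54.61.
Overall E[X²] = 0.25·18.32 + 0.25·62.72 + 0.25·15.68 + 0.25·54.61 = 37.8325.

37.8325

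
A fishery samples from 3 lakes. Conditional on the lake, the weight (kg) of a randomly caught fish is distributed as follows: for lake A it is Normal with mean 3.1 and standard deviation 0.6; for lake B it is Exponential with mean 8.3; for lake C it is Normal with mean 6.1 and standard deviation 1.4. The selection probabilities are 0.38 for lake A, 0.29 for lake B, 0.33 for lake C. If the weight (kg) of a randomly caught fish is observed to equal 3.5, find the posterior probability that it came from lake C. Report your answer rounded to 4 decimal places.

Likelihoods f(3.5 | ·): A: 0.532413; B: 0.0790289; C: 0.0507979.
Posterior ∝ prior × likelihood. Numerator for C: 0.33·0.0507979 = 0.0167633.
Normalizing constant: 0.38·0.532413 + 0.29·0.0790289 + 0.33·0.0507979 = 0.241999.
P(C | observation) = 0.0167633 / 0.241999 = 0.0692702.

0.0693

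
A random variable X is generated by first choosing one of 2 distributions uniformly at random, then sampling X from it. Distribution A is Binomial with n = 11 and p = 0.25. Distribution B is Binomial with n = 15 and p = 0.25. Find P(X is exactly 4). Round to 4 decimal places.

0.1986

Conditional on each component, P(X = 4): A: 0.172069; B: 0.225199.
By total probability, P(X = 4) = 0.5·0.172069 + 0.5·0.225199 = 0.198634.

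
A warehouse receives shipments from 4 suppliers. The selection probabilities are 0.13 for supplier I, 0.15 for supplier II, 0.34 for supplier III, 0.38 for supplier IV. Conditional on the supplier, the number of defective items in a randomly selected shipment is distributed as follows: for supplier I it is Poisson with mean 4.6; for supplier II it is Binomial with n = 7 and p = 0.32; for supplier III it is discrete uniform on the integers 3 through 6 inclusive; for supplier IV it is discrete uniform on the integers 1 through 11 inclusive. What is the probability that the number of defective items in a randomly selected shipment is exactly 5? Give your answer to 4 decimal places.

0.1469

Conditional on each supplier, P(X = 5): I: 0.172526; II: 0.0325827; III: 0.25; IV: 0.0909091.
By total probability, P(X = 5) = 0.13·0.172526 + 0.15·0.0325827 + 0.34·0.25 + 0.38·0.0909091 = 0.146861.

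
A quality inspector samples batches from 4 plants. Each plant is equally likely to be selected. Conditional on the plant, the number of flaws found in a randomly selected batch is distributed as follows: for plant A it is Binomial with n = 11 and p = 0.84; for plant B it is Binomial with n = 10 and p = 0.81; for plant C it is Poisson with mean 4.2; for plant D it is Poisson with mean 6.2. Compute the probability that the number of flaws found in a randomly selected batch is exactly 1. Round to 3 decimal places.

Conditional on each plant, P(X = 1): A: 1.01595e-07; B: 2.61377e-06; C: 0.0629814; D: 0.0125825.
By total probability, P(X = 1) = 0.25·1.01595e-07 + 0.25·2.61377e-06 + 0.25·0.0629814 + 0.25·0.0125825 = 0.0188917.

0.019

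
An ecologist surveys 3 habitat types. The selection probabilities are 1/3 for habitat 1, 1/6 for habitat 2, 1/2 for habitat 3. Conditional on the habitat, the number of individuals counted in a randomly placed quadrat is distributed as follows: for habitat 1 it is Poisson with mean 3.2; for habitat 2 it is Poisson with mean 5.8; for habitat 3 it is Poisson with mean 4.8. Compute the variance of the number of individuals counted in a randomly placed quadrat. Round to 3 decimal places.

Per component, 1: μ=3.2, E[X²]=13.44; 2: μ=5.8, E[X²]=39.44; 3: μ=4.8, E[X²]=27.84.
E[X] = 0.333333·3.2 + 0.166667·5.8 + 0.5·4.8 = 4.43333.
E[X²] = 0.333333·13.44 + 0.166667·39.44 + 0.5·27.84 = 24.9733.
Var(X) = E[X²] − (E[X])² = 24.9733 − 19.6544 = 5.31889.

5.319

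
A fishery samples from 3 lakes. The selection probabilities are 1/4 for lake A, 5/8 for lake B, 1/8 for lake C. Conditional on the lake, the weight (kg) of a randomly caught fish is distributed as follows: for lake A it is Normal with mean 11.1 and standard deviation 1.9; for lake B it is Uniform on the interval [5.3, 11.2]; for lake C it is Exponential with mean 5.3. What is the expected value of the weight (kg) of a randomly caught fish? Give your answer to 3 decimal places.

8.594

Component means — A: 11.1; B: 8.25; C: 5.3.
E[X] = 0.25·11.1 + 0.625·8.25 + 0.125·5.3 = 8.59375.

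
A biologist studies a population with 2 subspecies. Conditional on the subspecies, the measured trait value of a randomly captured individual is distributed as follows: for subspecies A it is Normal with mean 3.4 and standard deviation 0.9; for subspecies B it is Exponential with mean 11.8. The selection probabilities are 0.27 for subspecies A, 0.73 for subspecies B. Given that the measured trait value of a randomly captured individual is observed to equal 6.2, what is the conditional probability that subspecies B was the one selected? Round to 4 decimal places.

0.9748

Likelihoods f(6.2 | ·): A: 0.00350668; B: 0.0501106.
Posterior ∝ prior × likelihood. Numerator for B: 0.73·0.0501106 = 0.0365807.
Normalizing constant: 0.27·0.00350668 + 0.73·0.0501106 = 0.0375275.
P(B | observation) = 0.0365807 / 0.0375275 = 0.97477.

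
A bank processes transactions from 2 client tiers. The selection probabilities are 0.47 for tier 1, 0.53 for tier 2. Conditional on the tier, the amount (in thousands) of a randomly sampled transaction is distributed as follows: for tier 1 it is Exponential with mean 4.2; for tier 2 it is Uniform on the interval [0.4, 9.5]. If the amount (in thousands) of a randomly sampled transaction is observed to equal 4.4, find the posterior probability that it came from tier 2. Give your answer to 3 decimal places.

Likelihoods f(4.4 | ·): 1: 0.0835171; 2: 0.10989.
Posterior ∝ prior × likelihood. Numerator for 2: 0.53·0.10989 = 0.0582418.
Normalizing constant: 0.47·0.0835171 + 0.53·0.10989 = 0.0974948.
P(2 | observation) = 0.0582418 / 0.0974948 = 0.597383.

0.597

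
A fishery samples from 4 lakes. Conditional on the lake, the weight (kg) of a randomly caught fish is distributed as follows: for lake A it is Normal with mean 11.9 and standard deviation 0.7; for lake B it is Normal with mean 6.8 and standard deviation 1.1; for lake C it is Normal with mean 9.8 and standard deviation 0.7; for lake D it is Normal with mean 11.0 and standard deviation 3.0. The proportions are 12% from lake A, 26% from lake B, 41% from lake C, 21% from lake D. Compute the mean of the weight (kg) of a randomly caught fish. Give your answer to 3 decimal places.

Component means — A: 11.9; B: 6.8; C: 9.8; D: 11.
E[X] = 0.12·11.9 + 0.26·6.8 + 0.41·9.8 + 0.21·11 = 9.524.

9.524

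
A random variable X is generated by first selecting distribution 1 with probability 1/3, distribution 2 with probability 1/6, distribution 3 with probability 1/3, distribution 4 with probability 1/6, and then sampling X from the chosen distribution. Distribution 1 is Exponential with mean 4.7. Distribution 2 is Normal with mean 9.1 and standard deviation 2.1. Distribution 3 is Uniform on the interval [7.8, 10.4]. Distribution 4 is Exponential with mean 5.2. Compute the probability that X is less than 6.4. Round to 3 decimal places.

Conditional on each component, P(X < 6.4): 1: 0.743776; 2: 0.0992714; 3: 0; 4: 0.707932.
By total probability, P(X < 6.4) = 0.333333·0.743776 + 0.166667·0.0992714 + 0.333333·0 + 0.166667·0.707932 = 0.382459.

0.382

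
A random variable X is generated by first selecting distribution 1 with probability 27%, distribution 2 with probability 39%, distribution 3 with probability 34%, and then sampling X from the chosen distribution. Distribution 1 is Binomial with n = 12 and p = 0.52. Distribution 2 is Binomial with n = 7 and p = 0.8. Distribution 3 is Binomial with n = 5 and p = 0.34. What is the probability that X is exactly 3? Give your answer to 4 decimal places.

0.0807

Conditional on each component, P(X = 3): 1: 0.0418412; 2: 0.028672; 3: 0.171208.
By total probability, P(X = 3) = 0.27·0.0418412 + 0.39·0.028672 + 0.34·0.171208 = 0.08069.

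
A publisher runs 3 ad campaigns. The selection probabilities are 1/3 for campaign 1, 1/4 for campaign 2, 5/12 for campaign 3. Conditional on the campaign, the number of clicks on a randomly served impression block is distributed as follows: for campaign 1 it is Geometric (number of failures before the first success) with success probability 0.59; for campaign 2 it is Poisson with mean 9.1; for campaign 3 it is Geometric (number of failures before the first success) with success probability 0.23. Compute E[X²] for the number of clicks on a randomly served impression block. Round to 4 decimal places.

For each component E[X²] = Var + (mean)², giving 1: 1.66073; 2: 91.91; 3: 25.7637.
Overall E[X²] = 0.333333·1.66073 + 0.25·91.91 + 0.416667·25.7637 = 34.266.

34.2660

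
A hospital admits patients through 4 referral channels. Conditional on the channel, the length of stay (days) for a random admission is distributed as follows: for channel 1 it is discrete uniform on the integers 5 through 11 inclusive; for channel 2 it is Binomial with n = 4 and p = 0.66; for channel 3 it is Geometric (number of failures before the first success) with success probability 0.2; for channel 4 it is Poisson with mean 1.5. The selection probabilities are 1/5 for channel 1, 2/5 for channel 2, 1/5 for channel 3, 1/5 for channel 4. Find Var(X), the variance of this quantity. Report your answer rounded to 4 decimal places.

Per component, 1: μ=8, E[X²]=68; 2: μ=2.64, E[X²]=7.8672; 3: μ=4, E[X²]=36; 4: μ=1.5, E[X²]=3.75.
E[X] = 0.2·8 + 0.4·2.64 + 0.2·4 + 0.2·1.5 = 3.756.
E[X²] = 0.2·68 + 0.4·7.8672 + 0.2·36 + 0.2·3.75 = 24.6969.
Var(X) = E[X²] − (E[X])² = 24.6969 − 14.1075 = 10.5893.

10.5893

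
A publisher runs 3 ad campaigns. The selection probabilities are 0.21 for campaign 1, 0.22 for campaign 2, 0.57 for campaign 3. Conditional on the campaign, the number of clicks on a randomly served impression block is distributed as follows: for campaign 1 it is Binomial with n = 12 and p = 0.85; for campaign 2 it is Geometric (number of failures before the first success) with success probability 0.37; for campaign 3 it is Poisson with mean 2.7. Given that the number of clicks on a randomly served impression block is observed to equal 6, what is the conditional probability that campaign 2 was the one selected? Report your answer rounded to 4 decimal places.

Likelihoods P(X=6 | ·): 1: 0.00396948; 2: 0.0231337; 3: 0.0361622.
Posterior ∝ prior × likelihood. Numerator for 2: 0.22·0.0231337 = 0.00508941.
Normalizing constant: 0.21·0.00396948 + 0.22·0.0231337 + 0.57·0.0361622 = 0.0265355.
P(2 | observation) = 0.00508941 / 0.0265355 = 0.191797.

0.1918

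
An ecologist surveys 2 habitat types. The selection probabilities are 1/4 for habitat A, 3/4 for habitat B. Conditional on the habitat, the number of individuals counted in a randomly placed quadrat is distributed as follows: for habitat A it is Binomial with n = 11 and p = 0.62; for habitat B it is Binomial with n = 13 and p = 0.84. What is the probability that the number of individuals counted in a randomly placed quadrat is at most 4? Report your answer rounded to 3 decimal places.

0.019

Conditional on each habitat, P(X ≤ 4): A: 0.0768336; B: 2.64264e-05.
By total probability, P(X ≤ 4) = 0.25·0.0768336 + 0.75·2.64264e-05 = 0.0192282.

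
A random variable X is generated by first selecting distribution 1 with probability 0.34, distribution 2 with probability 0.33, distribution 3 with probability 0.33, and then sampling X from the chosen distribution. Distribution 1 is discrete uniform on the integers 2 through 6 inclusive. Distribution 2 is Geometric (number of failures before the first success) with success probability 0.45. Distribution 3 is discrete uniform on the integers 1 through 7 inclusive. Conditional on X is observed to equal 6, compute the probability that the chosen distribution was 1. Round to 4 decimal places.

0.5702

Likelihoods P(X=6 | ·): 1: 0.2; 2: 0.0124563; 3: 0.142857.
Posterior ∝ prior × likelihood. Numerator for 1: 0.34·0.2 = 0.068.
Normalizing constant: 0.34·0.2 + 0.33·0.0124563 + 0.33·0.142857 = 0.119253.
P(1 | observation) = 0.068 / 0.119253 = 0.570214.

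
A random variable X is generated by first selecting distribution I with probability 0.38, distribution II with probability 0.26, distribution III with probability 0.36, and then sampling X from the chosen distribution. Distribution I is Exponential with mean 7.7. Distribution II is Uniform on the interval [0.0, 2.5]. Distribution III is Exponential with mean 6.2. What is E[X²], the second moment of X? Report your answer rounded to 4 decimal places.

For each component E[X²] = Var + (mean)², giving I: 118.58; II: 2.08333; III: 76.88.
Overall E[X²] = 0.38·118.58 + 0.26·2.08333 + 0.36·76.88 = 73.2789.

73.2789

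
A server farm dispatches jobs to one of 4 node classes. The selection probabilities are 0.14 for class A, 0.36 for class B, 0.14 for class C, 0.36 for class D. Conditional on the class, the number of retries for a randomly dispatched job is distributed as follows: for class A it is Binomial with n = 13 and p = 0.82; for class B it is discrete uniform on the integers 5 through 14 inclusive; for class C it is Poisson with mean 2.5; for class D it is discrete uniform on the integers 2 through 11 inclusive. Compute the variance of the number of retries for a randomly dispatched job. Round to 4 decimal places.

13.2461

Per component, A: μ=10.66, E[X²]=115.554; B: μ=9.5, E[X²]=98.5; C: μ=2.5, E[X²]=8.75; D: μ=6.5, E[X²]=50.5.
E[X] = 0.14·10.66 + 0.36·9.5 + 0.14·2.5 + 0.36·6.5 = 7.6024.
E[X²] = 0.14·115.554 + 0.36·98.5 + 0.14·8.75 + 0.36·50.5 = 71.0426.
Var(X) = E[X²] − (E[X])² = 71.0426 − 57.7965 = 13.2461.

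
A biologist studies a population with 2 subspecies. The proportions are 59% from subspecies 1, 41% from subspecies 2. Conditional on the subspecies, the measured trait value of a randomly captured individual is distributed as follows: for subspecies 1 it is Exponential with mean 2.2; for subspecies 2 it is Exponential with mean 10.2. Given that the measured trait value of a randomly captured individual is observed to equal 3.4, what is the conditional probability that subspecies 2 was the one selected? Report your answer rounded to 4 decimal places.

0.3350

Likelihoods f(3.4 | ·): 1: 0.0969159; 2: 0.0702482.
Posterior ∝ prior × likelihood. Numerator for 2: 0.41·0.0702482 = 0.0288017.
Normalizing constant: 0.59·0.0969159 + 0.41·0.0702482 = 0.0859821.
P(2 | observation) = 0.0288017 / 0.0859821 = 0.334974.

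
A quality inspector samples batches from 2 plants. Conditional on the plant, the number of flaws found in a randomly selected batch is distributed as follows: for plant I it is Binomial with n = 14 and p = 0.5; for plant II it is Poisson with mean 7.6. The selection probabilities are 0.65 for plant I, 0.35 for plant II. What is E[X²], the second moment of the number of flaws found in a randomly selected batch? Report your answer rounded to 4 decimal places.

For each component E[X²] = Var + (mean)², giving I: 52.5; II: 65.36.
Overall E[X²] = 0.65·52.5 + 0.35·65.36 = 57.001.

57.0010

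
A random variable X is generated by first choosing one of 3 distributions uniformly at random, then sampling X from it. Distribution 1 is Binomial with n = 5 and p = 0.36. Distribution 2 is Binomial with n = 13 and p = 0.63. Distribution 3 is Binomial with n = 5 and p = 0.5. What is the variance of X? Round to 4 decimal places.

9.9995

Per component, 1: μ=1.8, E[X²]=4.392; 2: μ=8.19, E[X²]=70.1064; 3: μ=2.5, E[X²]=7.5.
E[X] = 0.333333·1.8 + 0.333333·8.19 + 0.333333·2.5 = 4.16333.
E[X²] = 0.333333·4.392 + 0.333333·70.1064 + 0.333333·7.5 = 27.3328.
Var(X) = E[X²] − (E[X])² = 27.3328 − 17.3333 = 9.99946.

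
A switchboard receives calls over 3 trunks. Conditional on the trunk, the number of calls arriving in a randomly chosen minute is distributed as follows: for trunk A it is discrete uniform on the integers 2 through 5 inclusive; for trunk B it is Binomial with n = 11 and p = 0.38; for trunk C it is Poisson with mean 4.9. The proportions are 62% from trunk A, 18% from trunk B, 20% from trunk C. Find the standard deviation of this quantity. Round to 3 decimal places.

1.592

Per component, A: μ=3.5, E[X²]=13.5; B: μ=4.18, E[X²]=20.064; C: μ=4.9, E[X²]=28.91.
E[X] = 0.62·3.5 + 0.18·4.18 + 0.2·4.9 = 3.9024.
E[X²] = 0.62·13.5 + 0.18·20.064 + 0.2·28.91 = 17.7635.
Var(X) = E[X²] − (E[X])² = 17.7635 − 15.2287 = 2.53479.
SD(X) = √2.53479 = 1.5921.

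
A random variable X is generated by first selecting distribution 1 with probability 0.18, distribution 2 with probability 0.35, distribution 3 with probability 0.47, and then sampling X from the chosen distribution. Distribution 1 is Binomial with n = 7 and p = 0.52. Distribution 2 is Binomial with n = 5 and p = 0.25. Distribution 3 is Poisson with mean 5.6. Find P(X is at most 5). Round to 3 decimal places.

Conditional on each component, P(X ≤ 5): 1: 0.92329; 2: 1; 3: 0.511861.
By total probability, P(X ≤ 5) = 0.18·0.92329 + 0.35·1 + 0.47·0.511861 = 0.756767.

0.757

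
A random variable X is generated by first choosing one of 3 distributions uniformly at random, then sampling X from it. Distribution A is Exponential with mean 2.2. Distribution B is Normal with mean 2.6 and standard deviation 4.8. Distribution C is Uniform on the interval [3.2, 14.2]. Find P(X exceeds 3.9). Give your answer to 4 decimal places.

Conditional on each component, P(X > 3.9): A: 0.169869; B: 0.39326; C: 0.936364.
By total probability, P(X > 3.9) = 0.333333·0.169869 + 0.333333·0.39326 + 0.333333·0.936364 = 0.499831.

0.4998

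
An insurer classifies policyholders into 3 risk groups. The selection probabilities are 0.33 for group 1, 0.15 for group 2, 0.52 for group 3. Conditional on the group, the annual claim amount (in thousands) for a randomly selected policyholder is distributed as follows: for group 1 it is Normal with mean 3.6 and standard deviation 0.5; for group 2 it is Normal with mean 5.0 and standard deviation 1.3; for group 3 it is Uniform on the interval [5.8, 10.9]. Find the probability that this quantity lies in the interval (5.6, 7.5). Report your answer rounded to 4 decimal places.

0.2176

Conditional on each group, P(5.6 < X < 7.5): 1: 3.16712e-05; 2: 0.294971; 3: 0.333333.
By total probability, P(5.6 < X < 7.5) = 0.33·3.16712e-05 + 0.15·0.294971 + 0.52·0.333333 = 0.217589.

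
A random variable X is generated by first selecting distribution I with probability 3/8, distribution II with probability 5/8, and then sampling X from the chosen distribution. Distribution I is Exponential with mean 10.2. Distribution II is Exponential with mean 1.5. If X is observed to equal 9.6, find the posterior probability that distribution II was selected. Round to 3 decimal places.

0.046

Likelihoods f(9.6 | ·): I: 0.0382518; II: 0.0011077.
Posterior ∝ prior × likelihood. Numerator for II: 0.625·0.0011077 = 0.000692316.
Normalizing constant: 0.375·0.0382518 + 0.625·0.0011077 = 0.0150367.
P(II | observation) = 0.000692316 / 0.0150367 = 0.0460416.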